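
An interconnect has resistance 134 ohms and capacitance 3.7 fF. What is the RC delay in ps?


Step 1: tau = R * C
Step 2: tau = 134 * 3.7 fF = 134 * 3.7e-15 F
Step 3: tau = 4.958e-13 s = 0.4958 ps

0.4958


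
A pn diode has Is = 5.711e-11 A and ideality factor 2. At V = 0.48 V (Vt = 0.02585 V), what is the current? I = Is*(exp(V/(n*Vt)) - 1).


Step 1: V/(n*Vt) = 0.48/(2*0.02585) = 9.2843
Step 2: exp(9.2843) = 1.0768e+04
Step 3: I = 5.711e-11 * (1.0768e+04 - 1) = 6.15e-07 A

6.15e-07


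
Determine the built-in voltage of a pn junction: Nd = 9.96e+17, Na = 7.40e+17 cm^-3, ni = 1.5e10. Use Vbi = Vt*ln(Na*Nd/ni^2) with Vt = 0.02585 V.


Step 1: Compute Na*Nd/ni^2 = 7.40e+17 * 9.96e+17 / (1.5e10)^2 = 3.2757e+15
Step 2: ln(3.2757e+15) = 35.7253
Step 3: Vbi = 0.02585 * 35.7253 = 0.923 V

0.923


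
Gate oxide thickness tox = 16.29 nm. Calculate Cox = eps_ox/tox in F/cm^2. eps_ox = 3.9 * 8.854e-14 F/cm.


Step 1: eps_ox = 3.9 * 8.854e-14 = 3.45306e-13 F/cm
Step 2: tox in cm = 16.29 nm * 1e-7 = 1.6290e-06 cm
Step 3: Cox = 3.45306e-13 / 1.6290e-06 = 2.12e-07 F/cm^2

2.12e-07


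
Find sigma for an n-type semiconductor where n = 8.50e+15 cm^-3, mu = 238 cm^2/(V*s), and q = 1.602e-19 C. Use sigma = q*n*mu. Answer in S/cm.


Step 1: sigma = q * n * mu
Step 2: sigma = 1.602e-19 * 8.50e+15 * 238
Step 3: sigma = 3.241e-01 S/cm

3.241e-01


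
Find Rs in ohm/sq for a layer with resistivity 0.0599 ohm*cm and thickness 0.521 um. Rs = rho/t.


Step 1: Convert thickness to cm: t = 0.521 um = 5.2100e-05 cm
Step 2: Rs = rho / t = 0.0599 / 5.2100e-05
Step 3: Rs = 1149.7 ohm/sq

1149.7


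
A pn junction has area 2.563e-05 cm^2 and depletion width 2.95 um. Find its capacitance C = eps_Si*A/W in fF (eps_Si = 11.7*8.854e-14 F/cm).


Step 1: eps_Si = 11.7 * 8.854e-14 = 1.035918e-12 F/cm
Step 2: W in cm = 2.95 * 1e-4 = 2.95e-04 cm
Step 3: C = 1.035918e-12 * 2.563e-05 / 2.95e-04 = 9.000196e-14 F
Step 4: C = 90.0 fF

90.0


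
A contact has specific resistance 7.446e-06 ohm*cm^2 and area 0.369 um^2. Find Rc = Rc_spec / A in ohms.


Step 1: Convert area to cm^2: 0.369 um^2 = 3.6900e-09 cm^2
Step 2: Rc = Rc_spec / A = 7.446e-06 / 3.6900e-09
Step 3: Rc = 2.02e+03 ohms

2.02e+03


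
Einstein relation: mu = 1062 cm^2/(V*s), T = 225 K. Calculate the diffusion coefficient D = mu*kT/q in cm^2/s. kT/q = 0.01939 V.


Step 1: D = mu * (kT/q)
Step 2: D = 1062 * 0.01939
Step 3: D = 20.59 cm^2/s

20.59


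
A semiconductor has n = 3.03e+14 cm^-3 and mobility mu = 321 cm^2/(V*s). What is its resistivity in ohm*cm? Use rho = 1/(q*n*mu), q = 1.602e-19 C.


Step 1: sigma = q * n * mu = 1.602e-19 * 3.03e+14 * 321 = 1.55815e-02 S/cm
Step 2: rho = 1 / sigma = 1 / 1.55815e-02 = 64.18 ohm*cm

64.18


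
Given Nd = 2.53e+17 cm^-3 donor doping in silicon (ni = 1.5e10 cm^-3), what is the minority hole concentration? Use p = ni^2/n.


Step 1: Since Nd >> ni, n ≈ Nd = 2.53e+17 cm^-3
Step 2: p = ni^2 / n = (1.5e10)^2 / 2.53e+17
Step 3: p = 2.25e20 / 2.53e+17 = 8.89e+02 cm^-3

8.89e+02


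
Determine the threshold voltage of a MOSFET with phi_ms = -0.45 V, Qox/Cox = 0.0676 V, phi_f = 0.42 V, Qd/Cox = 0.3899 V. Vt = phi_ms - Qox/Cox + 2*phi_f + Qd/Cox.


Step 1: Vt = phi_ms - Qox/Cox + 2*phi_f + Qd/Cox
Step 2: Vt = -0.45 - 0.0676 + 2*0.42 + 0.3899
Step 3: Vt = -0.45 - 0.0676 + 0.84 + 0.3899
Step 4: Vt = 0.7123 V

0.7123


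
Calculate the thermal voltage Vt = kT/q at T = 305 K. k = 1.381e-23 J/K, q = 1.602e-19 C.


Step 1: kT = 1.381e-23 * 305 = 4.21205e-21 J
Step 2: Vt = kT/q = 4.21205e-21 / 1.602e-19
Step 3: Vt = 0.02629 V

0.02629


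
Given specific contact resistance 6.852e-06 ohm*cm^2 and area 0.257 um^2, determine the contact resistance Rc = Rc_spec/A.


Step 1: Convert area to cm^2: 0.257 um^2 = 2.5700e-09 cm^2
Step 2: Rc = Rc_spec / A = 6.852e-06 / 2.5700e-09
Step 3: Rc = 2.67e+03 ohms

2.67e+03


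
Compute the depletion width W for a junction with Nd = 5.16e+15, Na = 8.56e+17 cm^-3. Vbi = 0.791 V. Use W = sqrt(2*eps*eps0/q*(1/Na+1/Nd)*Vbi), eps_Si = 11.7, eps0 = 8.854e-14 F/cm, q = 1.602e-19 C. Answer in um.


Step 1: 1/Na + 1/Nd = 1/8.56e+17 + 1/5.16e+15 = 1.94967e-16
Step 2: 2*eps*eps0/q = 2*11.7*8.854e-14/1.602e-19 = 1.293281e+07
Step 3: W^2 = 1.293281e+07 * 1.94967e-16 * 0.791 = 1.99448e-09
Step 4: W = sqrt(1.99448e-09) = 4.466e-05 cm = 0.4466 um

0.4466


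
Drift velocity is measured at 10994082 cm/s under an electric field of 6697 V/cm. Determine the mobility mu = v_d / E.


Step 1: mu = v_d / E
Step 2: mu = 10994082 / 6697
Step 3: mu = 1641.64 cm^2/(V*s)

1641.64


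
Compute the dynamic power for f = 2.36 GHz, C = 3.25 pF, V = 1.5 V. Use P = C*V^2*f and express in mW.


Step 1: V^2 = 1.5^2 = 2.25 V^2
Step 2: P = C*V^2*f = 3.25e-12 F * 2.25 * 2.36e9 Hz
Step 3: P = 1.72575e-02 W
Step 4: P = 17.258 mW

17.258


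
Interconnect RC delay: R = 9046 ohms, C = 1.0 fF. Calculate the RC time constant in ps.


Step 1: tau = R * C
Step 2: tau = 9046 * 1.0 fF = 9046 * 1.0e-15 F
Step 3: tau = 9.046e-12 s = 9.046 ps

9.046


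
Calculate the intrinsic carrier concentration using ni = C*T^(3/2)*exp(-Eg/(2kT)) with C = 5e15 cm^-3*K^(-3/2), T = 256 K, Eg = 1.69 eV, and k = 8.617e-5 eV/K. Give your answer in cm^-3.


Step 1: Compute kT = 8.617e-5 * 256 = 0.02205952 eV
Step 2: Exponent = -Eg/(2kT) = -1.69/(2*0.02205952) = -38.30546
Step 3: T^(3/2) = 256^1.5 = 4096.00
Step 4: ni = 5e15 * 4096.00 * exp(-38.30546) = 4.74e+02 cm^-3

4.74e+02


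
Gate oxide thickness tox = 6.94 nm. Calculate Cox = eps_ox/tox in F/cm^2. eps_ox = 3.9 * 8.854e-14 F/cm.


Step 1: eps_ox = 3.9 * 8.854e-14 = 3.45306e-13 F/cm
Step 2: tox in cm = 6.94 nm * 1e-7 = 6.9400e-07 cm
Step 3: Cox = 3.45306e-13 / 6.9400e-07 = 4.98e-07 F/cm^2

4.98e-07


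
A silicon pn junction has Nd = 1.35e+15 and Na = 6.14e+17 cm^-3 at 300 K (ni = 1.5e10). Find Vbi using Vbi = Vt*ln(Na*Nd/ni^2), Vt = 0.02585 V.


Step 1: Compute Na*Nd/ni^2 = 6.14e+17 * 1.35e+15 / (1.5e10)^2 = 3.6840e+12
Step 2: ln(3.6840e+12) = 28.9350
Step 3: Vbi = 0.02585 * 28.9350 = 0.748 V

0.748


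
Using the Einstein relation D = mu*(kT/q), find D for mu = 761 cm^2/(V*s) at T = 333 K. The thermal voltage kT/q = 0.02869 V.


Step 1: D = mu * (kT/q)
Step 2: D = 761 * 0.02869
Step 3: D = 21.83 cm^2/s

21.83


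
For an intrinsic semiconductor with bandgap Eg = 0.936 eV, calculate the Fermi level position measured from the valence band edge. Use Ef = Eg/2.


Step 1: For an intrinsic semiconductor, the Fermi level sits at midgap.
Step 2: Ef = Eg / 2 = 0.936 / 2 = 0.468 eV

0.468


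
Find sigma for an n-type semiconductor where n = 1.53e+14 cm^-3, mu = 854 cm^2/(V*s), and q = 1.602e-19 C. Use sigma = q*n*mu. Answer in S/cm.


Step 1: sigma = q * n * mu
Step 2: sigma = 1.602e-19 * 1.53e+14 * 854
Step 3: sigma = 2.093e-02 S/cm

2.093e-02


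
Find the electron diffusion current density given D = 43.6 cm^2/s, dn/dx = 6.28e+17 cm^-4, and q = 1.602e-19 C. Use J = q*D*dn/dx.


Step 1: J = q * D * (dn/dx)
Step 2: J = 1.602e-19 * 43.6 * 6.28e+17
Step 3: J = 4.39e+00 A/cm^2

4.39e+00


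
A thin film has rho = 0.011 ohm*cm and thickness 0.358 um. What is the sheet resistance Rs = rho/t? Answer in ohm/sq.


Step 1: Convert thickness to cm: t = 0.358 um = 3.5800e-05 cm
Step 2: Rs = rho / t = 0.011 / 3.5800e-05
Step 3: Rs = 307.3 ohm/sq

307.3


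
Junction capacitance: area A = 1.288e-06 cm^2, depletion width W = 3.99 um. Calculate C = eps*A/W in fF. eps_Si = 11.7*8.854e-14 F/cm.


Step 1: eps_Si = 11.7 * 8.854e-14 = 1.035918e-12 F/cm
Step 2: W in cm = 3.99 * 1e-4 = 3.99e-04 cm
Step 3: C = 1.035918e-12 * 1.288e-06 / 3.99e-04 = 3.344016e-15 F
Step 4: C = 3.34 fF

3.34


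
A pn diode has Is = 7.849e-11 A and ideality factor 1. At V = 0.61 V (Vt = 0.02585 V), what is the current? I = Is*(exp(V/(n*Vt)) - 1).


Step 1: V/(n*Vt) = 0.61/(1*0.02585) = 23.5977
Step 2: exp(23.5977) = 1.7715e+10
Step 3: I = 7.849e-11 * (1.7715e+10 - 1) = 1.39e+00 A

1.39e+00


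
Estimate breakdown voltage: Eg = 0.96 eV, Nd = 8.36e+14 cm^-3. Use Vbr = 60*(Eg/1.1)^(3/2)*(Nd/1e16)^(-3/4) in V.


Step 1: Eg/1.1 = 0.96/1.1 = 0.872727
Step 2: (Eg/1.1)^1.5 = 0.872727^1.5 = 0.815300
Step 3: (Nd/1e16)^(-0.75) = (0.0836)^(-0.75) = 6.431989
Step 4: Vbr = 60 * 0.815300 * 6.431989 = 314.6 V

314.6


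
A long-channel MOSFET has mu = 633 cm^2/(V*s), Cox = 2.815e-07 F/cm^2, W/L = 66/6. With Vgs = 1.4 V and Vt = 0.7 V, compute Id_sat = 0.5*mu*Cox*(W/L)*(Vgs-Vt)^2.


Step 1: Overdrive voltage Vov = Vgs - Vt = 1.4 - 0.7 = 0.7 V
Step 2: W/L = 66/6 = 11
Step 3: Id = 0.5 * 633 * 2.815e-07 * 11 * 0.7^2
Step 4: Id = 4.80e-04 A

4.80e-04


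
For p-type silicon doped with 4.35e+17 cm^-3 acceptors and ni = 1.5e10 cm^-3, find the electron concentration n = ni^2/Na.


Step 1: Majority hole concentration p ≈ Na = 4.35e+17 cm^-3
Step 2: n = ni^2 / Na = (1.5e10)^2 / 4.35e+17
Step 3: n = 5.17e+02 cm^-3

5.17e+02


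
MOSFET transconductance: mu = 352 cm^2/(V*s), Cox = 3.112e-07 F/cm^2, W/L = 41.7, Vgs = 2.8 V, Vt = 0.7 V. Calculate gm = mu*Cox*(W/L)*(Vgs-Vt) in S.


Step 1: Vov = Vgs - Vt = 2.8 - 0.7 = 2.1 V
Step 2: gm = mu * Cox * (W/L) * Vov
Step 3: gm = 352 * 3.112e-07 * 41.7 * 2.1 = 9.59e-03 S

9.59e-03


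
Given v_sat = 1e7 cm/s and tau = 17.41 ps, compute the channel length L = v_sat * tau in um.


Step 1: tau in seconds = 17.41 ps * 1e-12 = 1.7410e-11 s
Step 2: L = v_sat * tau = 1e7 * 1.7410e-11 = 1.7410e-04 cm
Step 3: L in um = 1.7410e-04 * 1e4 = 1.741 um

1.741


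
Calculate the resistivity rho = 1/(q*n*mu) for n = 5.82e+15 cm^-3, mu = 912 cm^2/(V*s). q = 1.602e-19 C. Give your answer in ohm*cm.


Step 1: sigma = q * n * mu = 1.602e-19 * 5.82e+15 * 912 = 8.50316e-01 S/cm
Step 2: rho = 1 / sigma = 1 / 8.50316e-01 = 1.176 ohm*cm

1.176


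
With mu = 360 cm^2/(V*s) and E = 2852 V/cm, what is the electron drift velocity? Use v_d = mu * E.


Step 1: v_d = mu * E
Step 2: v_d = 360 * 2852 = 1026720
Step 3: v_d = 1.03e+06 cm/s

1.03e+06


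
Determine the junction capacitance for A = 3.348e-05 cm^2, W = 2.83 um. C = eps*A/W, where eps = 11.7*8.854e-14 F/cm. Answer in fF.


Step 1: eps_Si = 11.7 * 8.854e-14 = 1.035918e-12 F/cm
Step 2: W in cm = 2.83 * 1e-4 = 2.83e-04 cm
Step 3: C = 1.035918e-12 * 3.348e-05 / 2.83e-04 = 1.225531e-13 F
Step 4: C = 122.55 fF

122.55


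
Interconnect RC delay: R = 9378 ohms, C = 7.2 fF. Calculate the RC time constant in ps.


Step 1: tau = R * C
Step 2: tau = 9378 * 7.2 fF = 9378 * 7.2e-15 F
Step 3: tau = 6.75216e-11 s = 67.5216 ps

67.5216


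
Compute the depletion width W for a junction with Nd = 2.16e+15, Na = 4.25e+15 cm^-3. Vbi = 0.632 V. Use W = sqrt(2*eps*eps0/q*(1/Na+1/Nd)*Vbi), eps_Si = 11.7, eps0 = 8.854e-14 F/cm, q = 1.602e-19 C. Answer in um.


Step 1: 1/Na + 1/Nd = 1/4.25e+15 + 1/2.16e+15 = 6.98257e-16
Step 2: 2*eps*eps0/q = 2*11.7*8.854e-14/1.602e-19 = 1.293281e+07
Step 3: W^2 = 1.293281e+07 * 6.98257e-16 * 0.632 = 5.70723e-09
Step 4: W = sqrt(5.70723e-09) = 7.555e-05 cm = 0.7555 um

0.7555


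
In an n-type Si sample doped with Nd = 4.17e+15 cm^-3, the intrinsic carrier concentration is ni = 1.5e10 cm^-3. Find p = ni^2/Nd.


Step 1: Since Nd >> ni, n ≈ Nd = 4.17e+15 cm^-3
Step 2: p = ni^2 / n = (1.5e10)^2 / 4.17e+15
Step 3: p = 2.25e20 / 4.17e+15 = 5.40e+04 cm^-3

5.40e+04


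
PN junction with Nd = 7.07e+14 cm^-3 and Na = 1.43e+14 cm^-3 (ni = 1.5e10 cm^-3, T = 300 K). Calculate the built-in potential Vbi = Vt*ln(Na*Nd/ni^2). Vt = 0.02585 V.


Step 1: Compute Na*Nd/ni^2 = 1.43e+14 * 7.07e+14 / (1.5e10)^2 = 4.4934e+08
Step 2: ln(4.4934e+08) = 19.9233
Step 3: Vbi = 0.02585 * 19.9233 = 0.515 V

0.515


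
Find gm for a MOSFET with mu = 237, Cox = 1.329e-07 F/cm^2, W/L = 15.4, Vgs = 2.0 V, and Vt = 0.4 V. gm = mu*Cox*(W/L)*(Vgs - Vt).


Step 1: Vov = Vgs - Vt = 2.0 - 0.4 = 1.6 V
Step 2: gm = mu * Cox * (W/L) * Vov
Step 3: gm = 237 * 1.329e-07 * 15.4 * 1.6 = 7.76e-04 S

7.76e-04


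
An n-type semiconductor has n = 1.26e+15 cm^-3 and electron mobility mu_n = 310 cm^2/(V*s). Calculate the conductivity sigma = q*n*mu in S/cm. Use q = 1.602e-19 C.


Step 1: sigma = q * n * mu
Step 2: sigma = 1.602e-19 * 1.26e+15 * 310
Step 3: sigma = 6.257e-02 S/cm

6.257e-02


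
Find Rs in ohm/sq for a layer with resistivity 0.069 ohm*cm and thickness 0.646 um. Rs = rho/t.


Step 1: Convert thickness to cm: t = 0.646 um = 6.4600e-05 cm
Step 2: Rs = rho / t = 0.069 / 6.4600e-05
Step 3: Rs = 1068.1 ohm/sq

1068.1


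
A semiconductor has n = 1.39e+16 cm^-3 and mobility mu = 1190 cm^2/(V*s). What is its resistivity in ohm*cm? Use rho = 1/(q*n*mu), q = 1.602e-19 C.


Step 1: sigma = q * n * mu = 1.602e-19 * 1.39e+16 * 1190 = 2.64987e+00 S/cm
Step 2: rho = 1 / sigma = 1 / 2.64987e+00 = 0.3774 ohm*cm

0.3774


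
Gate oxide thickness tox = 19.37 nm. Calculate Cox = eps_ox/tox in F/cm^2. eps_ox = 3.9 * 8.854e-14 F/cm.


Step 1: eps_ox = 3.9 * 8.854e-14 = 3.45306e-13 F/cm
Step 2: tox in cm = 19.37 nm * 1e-7 = 1.9370e-06 cm
Step 3: Cox = 3.45306e-13 / 1.9370e-06 = 1.78e-07 F/cm^2

1.78e-07


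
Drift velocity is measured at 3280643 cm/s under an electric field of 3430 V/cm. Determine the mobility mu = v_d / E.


Step 1: mu = v_d / E
Step 2: mu = 3280643 / 3430
Step 3: mu = 956.46 cm^2/(V*s)

956.46


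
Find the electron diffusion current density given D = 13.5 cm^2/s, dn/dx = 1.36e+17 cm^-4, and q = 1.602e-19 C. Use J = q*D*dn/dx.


Step 1: J = q * D * (dn/dx)
Step 2: J = 1.602e-19 * 13.5 * 1.36e+17
Step 3: J = 2.94e-01 A/cm^2

2.94e-01


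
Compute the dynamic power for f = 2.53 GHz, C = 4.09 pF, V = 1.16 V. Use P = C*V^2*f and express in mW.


Step 1: V^2 = 1.16^2 = 1.3456 V^2
Step 2: P = C*V^2*f = 4.09e-12 F * 1.3456 * 2.53e9 Hz
Step 3: P = 1.392386512e-02 W
Step 4: P = 13.924 mW

13.924


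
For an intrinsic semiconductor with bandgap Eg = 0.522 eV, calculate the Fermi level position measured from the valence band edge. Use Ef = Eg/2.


Step 1: For an intrinsic semiconductor, the Fermi level sits at midgap.
Step 2: Ef = Eg / 2 = 0.522 / 2 = 0.261 eV

0.261


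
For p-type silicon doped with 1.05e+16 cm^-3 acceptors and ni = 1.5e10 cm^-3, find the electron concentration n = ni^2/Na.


Step 1: Majority hole concentration p ≈ Na = 1.05e+16 cm^-3
Step 2: n = ni^2 / Na = (1.5e10)^2 / 1.05e+16
Step 3: n = 2.14e+04 cm^-3

2.14e+04


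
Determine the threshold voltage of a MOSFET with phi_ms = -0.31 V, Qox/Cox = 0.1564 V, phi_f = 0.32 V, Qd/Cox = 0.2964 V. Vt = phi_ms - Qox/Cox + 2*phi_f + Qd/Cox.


Step 1: Vt = phi_ms - Qox/Cox + 2*phi_f + Qd/Cox
Step 2: Vt = -0.31 - 0.1564 + 2*0.32 + 0.2964
Step 3: Vt = -0.31 - 0.1564 + 0.64 + 0.2964
Step 4: Vt = 0.47 V

0.47


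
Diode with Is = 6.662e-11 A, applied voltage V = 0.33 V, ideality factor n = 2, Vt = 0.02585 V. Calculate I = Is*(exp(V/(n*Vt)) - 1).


Step 1: V/(n*Vt) = 0.33/(2*0.02585) = 6.3830
Step 2: exp(6.3830) = 5.9170e+02
Step 3: I = 6.662e-11 * (5.9170e+02 - 1) = 3.94e-08 A

3.94e-08


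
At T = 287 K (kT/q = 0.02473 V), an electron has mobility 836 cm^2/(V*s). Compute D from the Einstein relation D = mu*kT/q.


Step 1: D = mu * (kT/q)
Step 2: D = 836 * 0.02473
Step 3: D = 20.67 cm^2/s

20.67


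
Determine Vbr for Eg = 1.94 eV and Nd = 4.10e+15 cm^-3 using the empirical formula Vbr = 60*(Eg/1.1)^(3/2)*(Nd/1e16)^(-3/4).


Step 1: Eg/1.1 = 1.94/1.1 = 1.763636
Step 2: (Eg/1.1)^1.5 = 1.763636^1.5 = 2.342143
Step 3: (Nd/1e16)^(-0.75) = (0.41)^(-0.75) = 1.951696
Step 4: Vbr = 60 * 2.342143 * 1.951696 = 274.3 V

274.3


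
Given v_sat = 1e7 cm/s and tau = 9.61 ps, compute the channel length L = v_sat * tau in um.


Step 1: tau in seconds = 9.61 ps * 1e-12 = 9.6100e-12 s
Step 2: L = v_sat * tau = 1e7 * 9.6100e-12 = 9.6100e-05 cm
Step 3: L in um = 9.6100e-05 * 1e4 = 0.961 um

0.961


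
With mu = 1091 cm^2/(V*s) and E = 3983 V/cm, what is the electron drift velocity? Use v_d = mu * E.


Step 1: v_d = mu * E
Step 2: v_d = 1091 * 3983 = 4345453
Step 3: v_d = 4.35e+06 cm/s

4.35e+06


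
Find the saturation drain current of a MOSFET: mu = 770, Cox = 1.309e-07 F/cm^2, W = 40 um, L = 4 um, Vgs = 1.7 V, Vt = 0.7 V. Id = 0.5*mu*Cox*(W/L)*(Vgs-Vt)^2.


Step 1: Overdrive voltage Vov = Vgs - Vt = 1.7 - 0.7 = 1.0 V
Step 2: W/L = 40/4 = 10
Step 3: Id = 0.5 * 770 * 1.309e-07 * 10 * 1.0^2
Step 4: Id = 5.04e-04 A

5.04e-04


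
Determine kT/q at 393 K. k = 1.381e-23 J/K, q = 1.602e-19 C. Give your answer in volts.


Step 1: kT = 1.381e-23 * 393 = 5.42733e-21 J
Step 2: Vt = kT/q = 5.42733e-21 / 1.602e-19
Step 3: Vt = 0.03388 V

0.03388


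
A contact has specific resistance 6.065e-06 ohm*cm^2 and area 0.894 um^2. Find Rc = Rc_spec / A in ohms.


Step 1: Convert area to cm^2: 0.894 um^2 = 8.9400e-09 cm^2
Step 2: Rc = Rc_spec / A = 6.065e-06 / 8.9400e-09
Step 3: Rc = 6.78e+02 ohms

6.78e+02


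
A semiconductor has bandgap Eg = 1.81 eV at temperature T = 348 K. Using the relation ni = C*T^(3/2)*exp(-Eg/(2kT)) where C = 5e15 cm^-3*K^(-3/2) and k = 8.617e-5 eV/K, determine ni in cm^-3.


Step 1: Compute kT = 8.617e-5 * 348 = 0.02998716 eV
Step 2: Exponent = -Eg/(2kT) = -1.81/(2*0.02998716) = -30.17958
Step 3: T^(3/2) = 348^1.5 = 6491.86
Step 4: ni = 5e15 * 6491.86 * exp(-30.17958) = 2.54e+06 cm^-3

2.54e+06


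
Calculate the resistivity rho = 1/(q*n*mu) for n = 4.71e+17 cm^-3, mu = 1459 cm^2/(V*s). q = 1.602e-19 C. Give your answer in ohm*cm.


Step 1: sigma = q * n * mu = 1.602e-19 * 4.71e+17 * 1459 = 1.10088e+02 S/cm
Step 2: rho = 1 / sigma = 1 / 1.10088e+02 = 0.009084 ohm*cm

0.009084


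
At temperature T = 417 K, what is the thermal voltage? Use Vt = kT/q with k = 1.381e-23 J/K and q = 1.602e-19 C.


Step 1: kT = 1.381e-23 * 417 = 5.75877e-21 J
Step 2: Vt = kT/q = 5.75877e-21 / 1.602e-19
Step 3: Vt = 0.03595 V

0.03595


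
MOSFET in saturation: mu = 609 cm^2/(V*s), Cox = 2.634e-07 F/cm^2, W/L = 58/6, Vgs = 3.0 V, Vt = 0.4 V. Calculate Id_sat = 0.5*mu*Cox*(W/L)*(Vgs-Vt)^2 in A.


Step 1: Overdrive voltage Vov = Vgs - Vt = 3.0 - 0.4 = 2.6 V
Step 2: W/L = 58/6 = 9.66667
Step 3: Id = 0.5 * 609 * 2.634e-07 * 9.66667 * 2.6^2
Step 4: Id = 5.24e-03 A

5.24e-03


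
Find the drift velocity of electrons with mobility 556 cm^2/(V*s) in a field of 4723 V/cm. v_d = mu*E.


Step 1: v_d = mu * E
Step 2: v_d = 556 * 4723 = 2625988
Step 3: v_d = 2.63e+06 cm/s

2.63e+06


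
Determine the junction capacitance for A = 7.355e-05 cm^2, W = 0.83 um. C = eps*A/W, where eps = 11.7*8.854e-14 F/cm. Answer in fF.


Step 1: eps_Si = 11.7 * 8.854e-14 = 1.035918e-12 F/cm
Step 2: W in cm = 0.83 * 1e-4 = 8.30e-05 cm
Step 3: C = 1.035918e-12 * 7.355e-05 / 8.30e-05 = 9.179731e-13 F
Step 4: C = 917.97 fF

917.97


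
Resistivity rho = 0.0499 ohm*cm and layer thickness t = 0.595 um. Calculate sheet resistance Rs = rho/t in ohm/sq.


Step 1: Convert thickness to cm: t = 0.595 um = 5.9500e-05 cm
Step 2: Rs = rho / t = 0.0499 / 5.9500e-05
Step 3: Rs = 838.7 ohm/sq

838.7


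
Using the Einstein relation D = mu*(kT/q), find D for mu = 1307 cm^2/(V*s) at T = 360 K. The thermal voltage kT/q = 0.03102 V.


Step 1: D = mu * (kT/q)
Step 2: D = 1307 * 0.03102
Step 3: D = 40.54 cm^2/s

40.54


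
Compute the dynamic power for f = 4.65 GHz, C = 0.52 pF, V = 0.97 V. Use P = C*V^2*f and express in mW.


Step 1: V^2 = 0.97^2 = 0.9409 V^2
Step 2: P = C*V^2*f = 0.52e-12 F * 0.9409 * 4.65e9 Hz
Step 3: P = 2.2750962e-03 W
Step 4: P = 2.275 mW

2.275


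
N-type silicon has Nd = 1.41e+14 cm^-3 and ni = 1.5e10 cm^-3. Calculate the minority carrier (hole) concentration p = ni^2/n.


Step 1: Since Nd >> ni, n ≈ Nd = 1.41e+14 cm^-3
Step 2: p = ni^2 / n = (1.5e10)^2 / 1.41e+14
Step 3: p = 2.25e20 / 1.41e+14 = 1.60e+06 cm^-3

1.60e+06


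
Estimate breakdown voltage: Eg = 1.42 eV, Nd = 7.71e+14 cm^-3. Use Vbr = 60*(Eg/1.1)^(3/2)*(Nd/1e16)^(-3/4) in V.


Step 1: Eg/1.1 = 1.42/1.1 = 1.290909
Step 2: (Eg/1.1)^1.5 = 1.290909^1.5 = 1.466707
Step 3: (Nd/1e16)^(-0.75) = (0.0771)^(-0.75) = 6.834539
Step 4: Vbr = 60 * 1.466707 * 6.834539 = 601.5 V

601.5


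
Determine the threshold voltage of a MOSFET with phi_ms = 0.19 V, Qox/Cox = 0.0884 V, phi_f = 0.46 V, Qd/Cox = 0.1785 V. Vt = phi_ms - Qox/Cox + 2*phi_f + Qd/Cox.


Step 1: Vt = phi_ms - Qox/Cox + 2*phi_f + Qd/Cox
Step 2: Vt = 0.19 - 0.0884 + 2*0.46 + 0.1785
Step 3: Vt = 0.19 - 0.0884 + 0.92 + 0.1785
Step 4: Vt = 1.2001 V

1.2001


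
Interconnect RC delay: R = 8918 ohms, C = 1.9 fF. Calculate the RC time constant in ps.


Step 1: tau = R * C
Step 2: tau = 8918 * 1.9 fF = 8918 * 1.9e-15 F
Step 3: tau = 1.69442e-11 s = 16.9442 ps

16.9442


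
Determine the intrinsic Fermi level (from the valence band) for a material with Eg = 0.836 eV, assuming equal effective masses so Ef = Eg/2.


Step 1: For an intrinsic semiconductor, the Fermi level sits at midgap.
Step 2: Ef = Eg / 2 = 0.836 / 2 = 0.418 eV

0.418


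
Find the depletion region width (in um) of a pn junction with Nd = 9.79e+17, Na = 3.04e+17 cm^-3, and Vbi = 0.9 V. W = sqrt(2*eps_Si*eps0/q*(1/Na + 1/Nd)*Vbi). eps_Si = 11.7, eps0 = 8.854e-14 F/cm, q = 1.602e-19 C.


Step 1: 1/Na + 1/Nd = 1/3.04e+17 + 1/9.79e+17 = 4.31092e-18
Step 2: 2*eps*eps0/q = 2*11.7*8.854e-14/1.602e-19 = 1.293281e+07
Step 3: W^2 = 1.293281e+07 * 4.31092e-18 * 0.9 = 5.01771e-11
Step 4: W = sqrt(5.01771e-11) = 7.084e-06 cm = 0.07084 um

0.07084


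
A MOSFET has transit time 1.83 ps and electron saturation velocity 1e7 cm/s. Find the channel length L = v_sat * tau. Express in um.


Step 1: tau in seconds = 1.83 ps * 1e-12 = 1.8300e-12 s
Step 2: L = v_sat * tau = 1e7 * 1.8300e-12 = 1.8300e-05 cm
Step 3: L in um = 1.8300e-05 * 1e4 = 0.183 um

0.183


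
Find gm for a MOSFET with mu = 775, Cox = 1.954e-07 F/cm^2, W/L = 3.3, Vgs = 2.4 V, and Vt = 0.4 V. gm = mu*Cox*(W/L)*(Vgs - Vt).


Step 1: Vov = Vgs - Vt = 2.4 - 0.4 = 2.0 V
Step 2: gm = mu * Cox * (W/L) * Vov
Step 3: gm = 775 * 1.954e-07 * 3.3 * 2.0 = 9.99e-04 S

9.99e-04


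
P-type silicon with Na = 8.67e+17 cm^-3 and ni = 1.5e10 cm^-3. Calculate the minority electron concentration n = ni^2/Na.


Step 1: Majority hole concentration p ≈ Na = 8.67e+17 cm^-3
Step 2: n = ni^2 / Na = (1.5e10)^2 / 8.67e+17
Step 3: n = 2.60e+02 cm^-3

2.60e+02


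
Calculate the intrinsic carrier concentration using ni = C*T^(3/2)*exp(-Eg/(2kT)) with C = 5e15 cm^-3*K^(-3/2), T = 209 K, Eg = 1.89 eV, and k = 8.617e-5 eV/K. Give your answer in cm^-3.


Step 1: Compute kT = 8.617e-5 * 209 = 0.01800953 eV
Step 2: Exponent = -Eg/(2kT) = -1.89/(2*0.01800953) = -52.47222
Step 3: T^(3/2) = 209^1.5 = 3021.48
Step 4: ni = 5e15 * 3021.48 * exp(-52.47222) = 2.46e-04 cm^-3

2.46e-04


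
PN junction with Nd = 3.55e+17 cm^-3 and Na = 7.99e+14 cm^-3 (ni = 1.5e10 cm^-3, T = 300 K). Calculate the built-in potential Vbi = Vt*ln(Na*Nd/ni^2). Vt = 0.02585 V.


Step 1: Compute Na*Nd/ni^2 = 7.99e+14 * 3.55e+17 / (1.5e10)^2 = 1.2606e+12
Step 2: ln(1.2606e+12) = 27.8626
Step 3: Vbi = 0.02585 * 27.8626 = 0.72 V

0.72


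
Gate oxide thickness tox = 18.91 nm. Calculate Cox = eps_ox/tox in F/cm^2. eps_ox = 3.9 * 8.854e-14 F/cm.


Step 1: eps_ox = 3.9 * 8.854e-14 = 3.45306e-13 F/cm
Step 2: tox in cm = 18.91 nm * 1e-7 = 1.8910e-06 cm
Step 3: Cox = 3.45306e-13 / 1.8910e-06 = 1.83e-07 F/cm^2

1.83e-07


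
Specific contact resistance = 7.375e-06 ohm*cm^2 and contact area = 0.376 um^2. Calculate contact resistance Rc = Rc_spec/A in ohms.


Step 1: Convert area to cm^2: 0.376 um^2 = 3.7600e-09 cm^2
Step 2: Rc = Rc_spec / A = 7.375e-06 / 3.7600e-09
Step 3: Rc = 1.96e+03 ohms

1.96e+03


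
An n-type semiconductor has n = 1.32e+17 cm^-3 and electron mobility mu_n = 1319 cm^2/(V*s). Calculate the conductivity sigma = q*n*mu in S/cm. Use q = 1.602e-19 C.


Step 1: sigma = q * n * mu
Step 2: sigma = 1.602e-19 * 1.32e+17 * 1319
Step 3: sigma = 2.789e+01 S/cm

2.789e+01


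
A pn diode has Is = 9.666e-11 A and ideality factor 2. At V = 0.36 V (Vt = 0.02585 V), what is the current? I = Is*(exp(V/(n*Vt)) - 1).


Step 1: V/(n*Vt) = 0.36/(2*0.02585) = 6.9632
Step 2: exp(6.9632) = 1.0570e+03
Step 3: I = 9.666e-11 * (1.0570e+03 - 1) = 1.02e-07 A

1.02e-07


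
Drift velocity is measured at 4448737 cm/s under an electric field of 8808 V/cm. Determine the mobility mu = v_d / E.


Step 1: mu = v_d / E
Step 2: mu = 4448737 / 8808
Step 3: mu = 505.08 cm^2/(V*s)

505.08


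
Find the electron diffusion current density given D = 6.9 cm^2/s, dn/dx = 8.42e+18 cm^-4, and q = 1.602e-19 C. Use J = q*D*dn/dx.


Step 1: J = q * D * (dn/dx)
Step 2: J = 1.602e-19 * 6.9 * 8.42e+18
Step 3: J = 9.31e+00 A/cm^2

9.31e+00


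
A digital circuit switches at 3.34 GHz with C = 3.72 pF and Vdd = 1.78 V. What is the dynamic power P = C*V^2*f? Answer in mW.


Step 1: V^2 = 1.78^2 = 3.1684 V^2
Step 2: P = C*V^2*f = 3.72e-12 F * 3.1684 * 3.34e9 Hz
Step 3: P = 3.936673632e-02 W
Step 4: P = 39.367 mW

39.367


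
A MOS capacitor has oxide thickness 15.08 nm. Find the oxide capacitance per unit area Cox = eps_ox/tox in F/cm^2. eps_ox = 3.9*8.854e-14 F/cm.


Step 1: eps_ox = 3.9 * 8.854e-14 = 3.45306e-13 F/cm
Step 2: tox in cm = 15.08 nm * 1e-7 = 1.5080e-06 cm
Step 3: Cox = 3.45306e-13 / 1.5080e-06 = 2.29e-07 F/cm^2

2.29e-07


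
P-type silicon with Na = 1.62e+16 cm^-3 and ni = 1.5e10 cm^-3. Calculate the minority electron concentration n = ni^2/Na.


Step 1: Majority hole concentration p ≈ Na = 1.62e+16 cm^-3
Step 2: n = ni^2 / Na = (1.5e10)^2 / 1.62e+16
Step 3: n = 1.39e+04 cm^-3

1.39e+04


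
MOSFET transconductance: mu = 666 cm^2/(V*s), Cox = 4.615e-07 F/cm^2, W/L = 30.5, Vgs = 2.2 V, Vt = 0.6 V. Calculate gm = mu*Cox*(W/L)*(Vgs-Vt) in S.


Step 1: Vov = Vgs - Vt = 2.2 - 0.6 = 1.6 V
Step 2: gm = mu * Cox * (W/L) * Vov
Step 3: gm = 666 * 4.615e-07 * 30.5 * 1.6 = 1.50e-02 S

1.50e-02


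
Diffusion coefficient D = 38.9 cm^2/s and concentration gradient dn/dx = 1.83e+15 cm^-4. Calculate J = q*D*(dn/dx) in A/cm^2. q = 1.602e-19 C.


Step 1: J = q * D * (dn/dx)
Step 2: J = 1.602e-19 * 38.9 * 1.83e+15
Step 3: J = 1.14e-02 A/cm^2

1.14e-02


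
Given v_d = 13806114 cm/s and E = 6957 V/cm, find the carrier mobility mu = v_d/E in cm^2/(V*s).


Step 1: mu = v_d / E
Step 2: mu = 13806114 / 6957
Step 3: mu = 1984.49 cm^2/(V*s)

1984.49


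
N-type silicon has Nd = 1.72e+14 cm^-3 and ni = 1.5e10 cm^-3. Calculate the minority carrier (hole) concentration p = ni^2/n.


Step 1: Since Nd >> ni, n ≈ Nd = 1.72e+14 cm^-3
Step 2: p = ni^2 / n = (1.5e10)^2 / 1.72e+14
Step 3: p = 2.25e20 / 1.72e+14 = 1.31e+06 cm^-3

1.31e+06


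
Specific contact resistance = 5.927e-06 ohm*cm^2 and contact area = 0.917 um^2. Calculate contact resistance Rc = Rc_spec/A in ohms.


Step 1: Convert area to cm^2: 0.917 um^2 = 9.1700e-09 cm^2
Step 2: Rc = Rc_spec / A = 5.927e-06 / 9.1700e-09
Step 3: Rc = 6.46e+02 ohms

6.46e+02


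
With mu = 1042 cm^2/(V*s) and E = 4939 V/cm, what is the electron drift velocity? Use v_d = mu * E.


Step 1: v_d = mu * E
Step 2: v_d = 1042 * 4939 = 5146438
Step 3: v_d = 5.15e+06 cm/s

5.15e+06


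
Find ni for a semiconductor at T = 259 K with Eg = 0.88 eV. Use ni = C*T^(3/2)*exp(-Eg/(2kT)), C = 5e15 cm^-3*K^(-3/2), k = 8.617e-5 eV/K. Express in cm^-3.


Step 1: Compute kT = 8.617e-5 * 259 = 0.02231803 eV
Step 2: Exponent = -Eg/(2kT) = -0.88/(2*0.02231803) = -19.71500
Step 3: T^(3/2) = 259^1.5 = 4168.21
Step 4: ni = 5e15 * 4168.21 * exp(-19.71500) = 5.71e+10 cm^-3

5.71e+10


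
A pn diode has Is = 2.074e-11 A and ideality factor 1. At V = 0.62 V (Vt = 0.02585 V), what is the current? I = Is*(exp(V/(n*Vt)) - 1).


Step 1: V/(n*Vt) = 0.62/(1*0.02585) = 23.9845
Step 2: exp(23.9845) = 2.6082e+10
Step 3: I = 2.074e-11 * (2.6082e+10 - 1) = 5.41e-01 A

5.41e-01


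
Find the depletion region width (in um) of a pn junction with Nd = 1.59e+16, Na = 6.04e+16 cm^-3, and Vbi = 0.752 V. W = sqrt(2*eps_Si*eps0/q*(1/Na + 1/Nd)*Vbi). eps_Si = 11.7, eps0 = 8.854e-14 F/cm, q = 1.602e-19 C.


Step 1: 1/Na + 1/Nd = 1/6.04e+16 + 1/1.59e+16 = 7.94494e-17
Step 2: 2*eps*eps0/q = 2*11.7*8.854e-14/1.602e-19 = 1.293281e+07
Step 3: W^2 = 1.293281e+07 * 7.94494e-17 * 0.752 = 7.72683e-10
Step 4: W = sqrt(7.72683e-10) = 2.780e-05 cm = 0.278 um

0.278


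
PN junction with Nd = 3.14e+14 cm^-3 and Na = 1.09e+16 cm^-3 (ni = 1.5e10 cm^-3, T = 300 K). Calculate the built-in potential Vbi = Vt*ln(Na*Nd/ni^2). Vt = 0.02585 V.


Step 1: Compute Na*Nd/ni^2 = 1.09e+16 * 3.14e+14 / (1.5e10)^2 = 1.5212e+10
Step 2: ln(1.5212e+10) = 23.4454
Step 3: Vbi = 0.02585 * 23.4454 = 0.606 V

0.606


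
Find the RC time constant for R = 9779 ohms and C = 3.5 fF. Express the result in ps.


Step 1: tau = R * C
Step 2: tau = 9779 * 3.5 fF = 9779 * 3.5e-15 F
Step 3: tau = 3.42265e-11 s = 34.2265 ps

34.2265


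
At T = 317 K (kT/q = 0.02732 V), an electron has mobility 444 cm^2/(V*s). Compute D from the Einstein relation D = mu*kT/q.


Step 1: D = mu * (kT/q)
Step 2: D = 444 * 0.02732
Step 3: D = 12.13 cm^2/s

12.13


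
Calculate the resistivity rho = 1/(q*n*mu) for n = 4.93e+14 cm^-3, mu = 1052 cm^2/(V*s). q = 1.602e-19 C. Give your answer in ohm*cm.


Step 1: sigma = q * n * mu = 1.602e-19 * 4.93e+14 * 1052 = 8.30855e-02 S/cm
Step 2: rho = 1 / sigma = 1 / 8.30855e-02 = 12.04 ohm*cm

12.04


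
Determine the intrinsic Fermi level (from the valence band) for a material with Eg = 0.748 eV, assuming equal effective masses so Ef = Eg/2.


Step 1: For an intrinsic semiconductor, the Fermi level sits at midgap.
Step 2: Ef = Eg / 2 = 0.748 / 2 = 0.374 eV

0.374


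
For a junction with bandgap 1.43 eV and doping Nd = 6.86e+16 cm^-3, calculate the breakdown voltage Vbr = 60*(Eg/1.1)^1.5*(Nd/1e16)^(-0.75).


Step 1: Eg/1.1 = 1.43/1.1 = 1.300000
Step 2: (Eg/1.1)^1.5 = 1.300000^1.5 = 1.482228
Step 3: (Nd/1e16)^(-0.75) = (6.86)^(-0.75) = 0.235916
Step 4: Vbr = 60 * 1.482228 * 0.235916 = 21.0 V

21.0


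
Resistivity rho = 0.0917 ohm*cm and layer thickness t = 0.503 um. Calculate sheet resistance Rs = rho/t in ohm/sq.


Step 1: Convert thickness to cm: t = 0.503 um = 5.0300e-05 cm
Step 2: Rs = rho / t = 0.0917 / 5.0300e-05
Step 3: Rs = 1823.1 ohm/sq

1823.1


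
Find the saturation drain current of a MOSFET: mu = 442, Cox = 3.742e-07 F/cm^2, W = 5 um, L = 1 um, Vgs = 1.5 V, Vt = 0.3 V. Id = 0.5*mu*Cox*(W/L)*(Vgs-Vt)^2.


Step 1: Overdrive voltage Vov = Vgs - Vt = 1.5 - 0.3 = 1.2 V
Step 2: W/L = 5/1 = 5
Step 3: Id = 0.5 * 442 * 3.742e-07 * 5 * 1.2^2
Step 4: Id = 5.95e-04 A

5.95e-04


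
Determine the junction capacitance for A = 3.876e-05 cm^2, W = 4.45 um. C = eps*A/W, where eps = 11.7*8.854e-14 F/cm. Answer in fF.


Step 1: eps_Si = 11.7 * 8.854e-14 = 1.035918e-12 F/cm
Step 2: W in cm = 4.45 * 1e-4 = 4.45e-04 cm
Step 3: C = 1.035918e-12 * 3.876e-05 / 4.45e-04 = 9.022962e-14 F
Step 4: C = 90.23 fF

90.23


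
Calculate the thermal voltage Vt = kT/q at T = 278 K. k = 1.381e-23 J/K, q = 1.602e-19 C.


Step 1: kT = 1.381e-23 * 278 = 3.83918e-21 J
Step 2: Vt = kT/q = 3.83918e-21 / 1.602e-19
Step 3: Vt = 0.02396 V

0.02396


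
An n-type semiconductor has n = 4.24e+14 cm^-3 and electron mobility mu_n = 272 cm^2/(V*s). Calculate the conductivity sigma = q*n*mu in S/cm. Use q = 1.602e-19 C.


Step 1: sigma = q * n * mu
Step 2: sigma = 1.602e-19 * 4.24e+14 * 272
Step 3: sigma = 1.848e-02 S/cm

1.848e-02


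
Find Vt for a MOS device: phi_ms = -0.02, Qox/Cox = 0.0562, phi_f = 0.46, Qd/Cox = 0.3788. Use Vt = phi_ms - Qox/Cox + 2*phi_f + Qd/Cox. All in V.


Step 1: Vt = phi_ms - Qox/Cox + 2*phi_f + Qd/Cox
Step 2: Vt = -0.02 - 0.0562 + 2*0.46 + 0.3788
Step 3: Vt = -0.02 - 0.0562 + 0.92 + 0.3788
Step 4: Vt = 1.2226 V

1.2226


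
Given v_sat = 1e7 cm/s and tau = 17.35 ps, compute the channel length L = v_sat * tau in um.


Step 1: tau in seconds = 17.35 ps * 1e-12 = 1.7350e-11 s
Step 2: L = v_sat * tau = 1e7 * 1.7350e-11 = 1.7350e-04 cm
Step 3: L in um = 1.7350e-04 * 1e4 = 1.735 um

1.735


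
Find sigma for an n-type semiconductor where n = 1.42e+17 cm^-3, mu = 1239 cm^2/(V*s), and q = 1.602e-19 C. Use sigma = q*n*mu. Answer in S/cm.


Step 1: sigma = q * n * mu
Step 2: sigma = 1.602e-19 * 1.42e+17 * 1239
Step 3: sigma = 2.819e+01 S/cm

2.819e+01


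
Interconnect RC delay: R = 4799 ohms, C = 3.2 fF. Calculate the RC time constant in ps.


Step 1: tau = R * C
Step 2: tau = 4799 * 3.2 fF = 4799 * 3.2e-15 F
Step 3: tau = 1.53568e-11 s = 15.3568 ps

15.3568


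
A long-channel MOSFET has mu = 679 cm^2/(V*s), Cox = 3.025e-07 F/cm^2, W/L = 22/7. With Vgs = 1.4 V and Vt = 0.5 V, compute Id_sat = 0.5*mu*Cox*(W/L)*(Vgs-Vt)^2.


Step 1: Overdrive voltage Vov = Vgs - Vt = 1.4 - 0.5 = 0.9 V
Step 2: W/L = 22/7 = 3.14286
Step 3: Id = 0.5 * 679 * 3.025e-07 * 3.14286 * 0.9^2
Step 4: Id = 2.61e-04 A

2.61e-04


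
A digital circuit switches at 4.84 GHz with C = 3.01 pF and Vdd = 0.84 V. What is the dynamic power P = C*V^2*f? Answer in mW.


Step 1: V^2 = 0.84^2 = 0.7056 V^2
Step 2: P = C*V^2*f = 3.01e-12 F * 0.7056 * 4.84e9 Hz
Step 3: P = 1.027946304e-02 W
Step 4: P = 10.279 mW

10.279


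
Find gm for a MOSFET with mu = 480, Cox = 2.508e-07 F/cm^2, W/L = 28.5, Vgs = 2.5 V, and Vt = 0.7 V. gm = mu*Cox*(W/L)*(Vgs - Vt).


Step 1: Vov = Vgs - Vt = 2.5 - 0.7 = 1.8 V
Step 2: gm = mu * Cox * (W/L) * Vov
Step 3: gm = 480 * 2.508e-07 * 28.5 * 1.8 = 6.18e-03 S

6.18e-03


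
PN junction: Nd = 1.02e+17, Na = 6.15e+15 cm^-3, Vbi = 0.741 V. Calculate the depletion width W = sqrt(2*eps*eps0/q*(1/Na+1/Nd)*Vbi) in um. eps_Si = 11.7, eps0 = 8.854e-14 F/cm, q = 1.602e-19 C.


Step 1: 1/Na + 1/Nd = 1/6.15e+15 + 1/1.02e+17 = 1.72406e-16
Step 2: 2*eps*eps0/q = 2*11.7*8.854e-14/1.602e-19 = 1.293281e+07
Step 3: W^2 = 1.293281e+07 * 1.72406e-16 * 0.741 = 1.65220e-09
Step 4: W = sqrt(1.65220e-09) = 4.065e-05 cm = 0.4065 um

0.4065


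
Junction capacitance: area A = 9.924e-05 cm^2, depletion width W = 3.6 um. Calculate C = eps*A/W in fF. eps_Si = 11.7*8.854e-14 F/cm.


Step 1: eps_Si = 11.7 * 8.854e-14 = 1.035918e-12 F/cm
Step 2: W in cm = 3.6 * 1e-4 = 3.60e-04 cm
Step 3: C = 1.035918e-12 * 9.924e-05 / 3.60e-04 = 2.855681e-13 F
Step 4: C = 285.57 fF

285.57


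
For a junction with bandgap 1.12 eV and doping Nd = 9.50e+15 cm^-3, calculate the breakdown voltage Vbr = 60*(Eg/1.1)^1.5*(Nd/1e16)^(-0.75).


Step 1: Eg/1.1 = 1.12/1.1 = 1.018182
Step 2: (Eg/1.1)^1.5 = 1.018182^1.5 = 1.027397
Step 3: (Nd/1e16)^(-0.75) = (0.95)^(-0.75) = 1.039220
Step 4: Vbr = 60 * 1.027397 * 1.039220 = 64.1 V

64.1


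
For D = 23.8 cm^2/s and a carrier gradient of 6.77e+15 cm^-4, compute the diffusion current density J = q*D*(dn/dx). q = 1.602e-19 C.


Step 1: J = q * D * (dn/dx)
Step 2: J = 1.602e-19 * 23.8 * 6.77e+15
Step 3: J = 2.58e-02 A/cm^2

2.58e-02


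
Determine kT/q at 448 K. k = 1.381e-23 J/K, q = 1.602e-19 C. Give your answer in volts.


Step 1: kT = 1.381e-23 * 448 = 6.18688e-21 J
Step 2: Vt = kT/q = 6.18688e-21 / 1.602e-19
Step 3: Vt = 0.03862 V

0.03862


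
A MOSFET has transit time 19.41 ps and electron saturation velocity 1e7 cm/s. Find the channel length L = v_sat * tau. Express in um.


Step 1: tau in seconds = 19.41 ps * 1e-12 = 1.9410e-11 s
Step 2: L = v_sat * tau = 1e7 * 1.9410e-11 = 1.9410e-04 cm
Step 3: L in um = 1.9410e-04 * 1e4 = 1.941 um

1.941


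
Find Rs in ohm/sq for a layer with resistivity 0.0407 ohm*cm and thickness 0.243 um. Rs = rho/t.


Step 1: Convert thickness to cm: t = 0.243 um = 2.4300e-05 cm
Step 2: Rs = rho / t = 0.0407 / 2.4300e-05
Step 3: Rs = 1674.9 ohm/sq

1674.9


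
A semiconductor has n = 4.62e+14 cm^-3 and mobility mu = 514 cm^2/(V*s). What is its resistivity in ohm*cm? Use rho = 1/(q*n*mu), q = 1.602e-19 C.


Step 1: sigma = q * n * mu = 1.602e-19 * 4.62e+14 * 514 = 3.80424e-02 S/cm
Step 2: rho = 1 / sigma = 1 / 3.80424e-02 = 26.29 ohm*cm

26.29


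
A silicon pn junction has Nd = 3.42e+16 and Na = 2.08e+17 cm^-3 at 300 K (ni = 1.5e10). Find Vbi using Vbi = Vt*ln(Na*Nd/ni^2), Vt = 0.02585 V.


Step 1: Compute Na*Nd/ni^2 = 2.08e+17 * 3.42e+16 / (1.5e10)^2 = 3.1616e+13
Step 2: ln(3.1616e+13) = 31.0847
Step 3: Vbi = 0.02585 * 31.0847 = 0.804 V

0.804


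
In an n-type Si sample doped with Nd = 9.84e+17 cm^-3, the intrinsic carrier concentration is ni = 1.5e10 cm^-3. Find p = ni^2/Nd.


Step 1: Since Nd >> ni, n ≈ Nd = 9.84e+17 cm^-3
Step 2: p = ni^2 / n = (1.5e10)^2 / 9.84e+17
Step 3: p = 2.25e20 / 9.84e+17 = 2.29e+02 cm^-3

2.29e+02


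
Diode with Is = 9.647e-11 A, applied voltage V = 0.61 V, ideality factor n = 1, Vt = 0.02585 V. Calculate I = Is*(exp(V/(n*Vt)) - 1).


Step 1: V/(n*Vt) = 0.61/(1*0.02585) = 23.5977
Step 2: exp(23.5977) = 1.7715e+10
Step 3: I = 9.647e-11 * (1.7715e+10 - 1) = 1.71e+00 A

1.71e+00


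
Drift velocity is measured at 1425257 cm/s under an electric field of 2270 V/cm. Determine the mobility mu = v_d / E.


Step 1: mu = v_d / E
Step 2: mu = 1425257 / 2270
Step 3: mu = 627.87 cm^2/(V*s)

627.87


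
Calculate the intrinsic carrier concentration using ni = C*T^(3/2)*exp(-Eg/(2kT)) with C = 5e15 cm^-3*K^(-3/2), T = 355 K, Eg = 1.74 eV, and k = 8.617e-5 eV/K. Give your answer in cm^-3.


Step 1: Compute kT = 8.617e-5 * 355 = 0.03059035 eV
Step 2: Exponent = -Eg/(2kT) = -1.74/(2*0.03059035) = -28.44034
Step 3: T^(3/2) = 355^1.5 = 6688.71
Step 4: ni = 5e15 * 6688.71 * exp(-28.44034) = 1.49e+07 cm^-3

1.49e+07


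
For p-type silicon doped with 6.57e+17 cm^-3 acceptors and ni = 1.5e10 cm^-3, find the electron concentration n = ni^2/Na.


Step 1: Majority hole concentration p ≈ Na = 6.57e+17 cm^-3
Step 2: n = ni^2 / Na = (1.5e10)^2 / 6.57e+17
Step 3: n = 3.42e+02 cm^-3

3.42e+02


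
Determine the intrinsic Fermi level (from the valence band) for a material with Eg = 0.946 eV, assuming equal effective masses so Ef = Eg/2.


Step 1: For an intrinsic semiconductor, the Fermi level sits at midgap.
Step 2: Ef = Eg / 2 = 0.946 / 2 = 0.473 eV

0.473


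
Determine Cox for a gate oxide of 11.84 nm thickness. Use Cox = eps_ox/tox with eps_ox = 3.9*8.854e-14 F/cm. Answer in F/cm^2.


Step 1: eps_ox = 3.9 * 8.854e-14 = 3.45306e-13 F/cm
Step 2: tox in cm = 11.84 nm * 1e-7 = 1.1840e-06 cm
Step 3: Cox = 3.45306e-13 / 1.1840e-06 = 2.92e-07 F/cm^2

2.92e-07


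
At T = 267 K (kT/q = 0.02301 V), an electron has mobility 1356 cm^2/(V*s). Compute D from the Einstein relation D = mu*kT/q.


Step 1: D = mu * (kT/q)
Step 2: D = 1356 * 0.02301
Step 3: D = 31.2 cm^2/s

31.2


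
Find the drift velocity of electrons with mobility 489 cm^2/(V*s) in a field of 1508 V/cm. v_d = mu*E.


Step 1: v_d = mu * E
Step 2: v_d = 489 * 1508 = 737412
Step 3: v_d = 7.37e+05 cm/s

7.37e+05


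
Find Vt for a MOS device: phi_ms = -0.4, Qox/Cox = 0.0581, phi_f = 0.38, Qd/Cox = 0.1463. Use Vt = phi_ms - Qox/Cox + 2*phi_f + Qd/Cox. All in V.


Step 1: Vt = phi_ms - Qox/Cox + 2*phi_f + Qd/Cox
Step 2: Vt = -0.4 - 0.0581 + 2*0.38 + 0.1463
Step 3: Vt = -0.4 - 0.0581 + 0.76 + 0.1463
Step 4: Vt = 0.4482 V

0.4482


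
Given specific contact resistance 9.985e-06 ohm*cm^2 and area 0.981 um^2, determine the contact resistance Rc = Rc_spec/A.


Step 1: Convert area to cm^2: 0.981 um^2 = 9.8100e-09 cm^2
Step 2: Rc = Rc_spec / A = 9.985e-06 / 9.8100e-09
Step 3: Rc = 1.02e+03 ohms

1.02e+03


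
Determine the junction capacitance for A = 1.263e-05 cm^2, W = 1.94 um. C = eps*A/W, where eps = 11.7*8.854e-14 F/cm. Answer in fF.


Step 1: eps_Si = 11.7 * 8.854e-14 = 1.035918e-12 F/cm
Step 2: W in cm = 1.94 * 1e-4 = 1.94e-04 cm
Step 3: C = 1.035918e-12 * 1.263e-05 / 1.94e-04 = 6.744147e-14 F
Step 4: C = 67.44 fF

67.44


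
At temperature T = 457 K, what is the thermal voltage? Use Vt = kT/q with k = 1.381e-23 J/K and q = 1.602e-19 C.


Step 1: kT = 1.381e-23 * 457 = 6.31117e-21 J
Step 2: Vt = kT/q = 6.31117e-21 / 1.602e-19
Step 3: Vt = 0.0394 V

0.0394
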